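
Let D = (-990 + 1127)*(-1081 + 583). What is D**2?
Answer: 4654787076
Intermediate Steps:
D = -68226 (D = 137*(-498) = -68226)
D**2 = (-68226)**2 = 4654787076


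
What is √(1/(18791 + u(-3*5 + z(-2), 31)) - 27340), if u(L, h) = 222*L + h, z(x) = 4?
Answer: I*√203762285545/2730 ≈ 165.35*I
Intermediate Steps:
u(L, h) = h + 222*L
√(1/(18791 + u(-3*5 + z(-2), 31)) - 27340) = √(1/(18791 + (31 + 222*(-3*5 + 4))) - 27340) = √(1/(18791 + (31 + 222*(-15 + 4))) - 27340) = √(1/(18791 + (31 + 222*(-11))) - 27340) = √(1/(18791 + (31 - 2442)) - 27340) = √(1/(18791 - 2411) - 27340) = √(1/16380 - 27340) = √(-447829199/16380) = I*√203762285545/2730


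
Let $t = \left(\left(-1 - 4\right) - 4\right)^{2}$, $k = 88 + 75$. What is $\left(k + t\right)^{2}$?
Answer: $59536$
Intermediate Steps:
$k = 163$
$t = 81$ ($t = \left(-5 - 4\right)^{2} = \left(-9\right)^{2} = 81$)
$\left(k + t\right)^{2} = \left(163 + 81\right)^{2} = 244^{2} = 59536$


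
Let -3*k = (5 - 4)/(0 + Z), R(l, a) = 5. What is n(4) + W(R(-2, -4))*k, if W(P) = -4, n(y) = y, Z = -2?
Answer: 10/3 ≈ 3.3333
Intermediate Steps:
k = ⅙ (k = -(5 - 4)/(3*(0 - 2)) = -1/(3*(-2)) = -(-1)/(3*2) = -⅓*(-½) = ⅙ ≈ 0.16667)
n(4) + W(R(-2, -4))*k = 4 - 4*⅙ = 4 - ⅔ = 10/3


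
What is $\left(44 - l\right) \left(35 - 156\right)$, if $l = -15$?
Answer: $-7139$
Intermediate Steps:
$\left(44 - l\right) \left(35 - 156\right) = \left(44 - -15\right) \left(35 - 156\right) = \left(44 + 15\right) \left(-121\right) = 59 \left(-121\right) = -7139$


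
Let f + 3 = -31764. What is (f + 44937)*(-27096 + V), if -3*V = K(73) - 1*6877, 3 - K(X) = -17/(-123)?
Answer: -40181252950/123 ≈ -3.2668e+8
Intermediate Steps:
f = -31767 (f = -3 - 31764 = -31767)
K(X) = 352/123 (K(X) = 3 - (-17)/(-123) = 3 - (-17)*(-1)/123 = 3 - 1*17/123 = 3 - 17/123 = 352/123)
V = 845519/369 (V = -(352/123 - 1*6877)/3 = -(352/123 - 6877)/3 = -⅓*(-845519/123) = 845519/369 ≈ 2291.4)
(f + 44937)*(-27096 + V) = (-31767 + 44937)*(-27096 + 845519/369) = 13170*(-9152905/369) = -40181252950/123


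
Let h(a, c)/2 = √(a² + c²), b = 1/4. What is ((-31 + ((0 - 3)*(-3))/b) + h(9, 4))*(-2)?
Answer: -10 - 4*√97 ≈ -49.395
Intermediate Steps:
b = ¼ ≈ 0.25000
h(a, c) = 2*√(a² + c²)
((-31 + ((0 - 3)*(-3))/b) + h(9, 4))*(-2) = ((-31 + ((0 - 3)*(-3))/(¼)) + 2*√(9² + 4²))*(-2) = ((-31 - 3*(-3)*4) + 2*√(81 + 16))*(-2) = ((-31 + 9*4) + 2*√97)*(-2) = ((-31 + 36) + 2*√97)*(-2) = (5 + 2*√97)*(-2) = -10 - 4*√97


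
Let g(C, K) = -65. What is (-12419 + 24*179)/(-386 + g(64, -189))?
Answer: 8123/451 ≈ 18.011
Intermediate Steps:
(-12419 + 24*179)/(-386 + g(64, -189)) = (-12419 + 24*179)/(-386 - 65) = (-12419 + 4296)/(-451) = -8123*(-1/451) = 8123/451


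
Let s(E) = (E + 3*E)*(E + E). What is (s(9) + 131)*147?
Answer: 114513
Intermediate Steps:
s(E) = 8*E**2 (s(E) = (4*E)*(2*E) = 8*E**2)
(s(9) + 131)*147 = (8*9**2 + 131)*147 = (8*81 + 131)*147 = (648 + 131)*147 = 779*147 = 114513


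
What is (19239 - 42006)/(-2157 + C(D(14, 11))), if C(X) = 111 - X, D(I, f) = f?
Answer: 22767/2057 ≈ 11.068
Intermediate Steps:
(19239 - 42006)/(-2157 + C(D(14, 11))) = (19239 - 42006)/(-2157 + (111 - 1*11)) = -22767/(-2157 + (111 - 11)) = -22767/(-2157 + 100) = -22767/(-2057) = -22767*(-1/2057) = 22767/2057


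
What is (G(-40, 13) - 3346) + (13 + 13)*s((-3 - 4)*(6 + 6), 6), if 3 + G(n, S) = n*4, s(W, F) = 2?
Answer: -3457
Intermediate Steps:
G(n, S) = -3 + 4*n (G(n, S) = -3 + n*4 = -3 + 4*n)
(G(-40, 13) - 3346) + (13 + 13)*s((-3 - 4)*(6 + 6), 6) = ((-3 + 4*(-40)) - 3346) + (13 + 13)*2 = ((-3 - 160) - 3346) + 26*2 = (-163 - 3346) + 52 = -3509 + 52 = -3457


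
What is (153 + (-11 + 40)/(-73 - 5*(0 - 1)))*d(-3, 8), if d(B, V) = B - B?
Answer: 0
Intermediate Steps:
d(B, V) = 0
(153 + (-11 + 40)/(-73 - 5*(0 - 1)))*d(-3, 8) = (153 + (-11 + 40)/(-73 - 5*(0 - 1)))*0 = (153 + 29/(-73 - 5*(-1)))*0 = (153 + 29/(-73 + 5))*0 = (153 + 29/(-68))*0 = (153 + 29*(-1/68))*0 = (153 - 29/68)*0 = (10375/68)*0 = 0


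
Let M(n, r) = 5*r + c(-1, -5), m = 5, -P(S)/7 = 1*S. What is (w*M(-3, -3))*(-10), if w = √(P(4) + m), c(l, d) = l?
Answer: 160*I*√23 ≈ 767.33*I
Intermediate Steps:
P(S) = -7*S
w = I*√23 (w = √(-7*4 + 5) = √(-28 + 5) = √(-23) = I*√23 ≈ 4.7958*I)
M(n, r) = -1 + 5*r (M(n, r) = 5*r - 1 = -1 + 5*r)
(w*M(-3, -3))*(-10) = ((I*√23)*(-1 + 5*(-3)))*(-10) = ((I*√23)*(-1 - 15))*(-10) = ((I*√23)*(-16))*(-10) = -16*I*√23*(-10) = 160*I*√23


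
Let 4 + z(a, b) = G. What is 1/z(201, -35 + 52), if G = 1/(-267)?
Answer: -267/1069 ≈ -0.24977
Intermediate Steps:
G = -1/267 ≈ -0.0037453
z(a, b) = -1069/267 (z(a, b) = -4 - 1/267 = -1069/267)
1/z(201, -35 + 52) = 1/(-1069/267) = -267/1069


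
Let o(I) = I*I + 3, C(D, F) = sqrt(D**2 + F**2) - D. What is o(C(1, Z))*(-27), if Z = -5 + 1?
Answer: -567 + 54*sqrt(17) ≈ -344.35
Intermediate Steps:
Z = -4
o(I) = 3 + I**2 (o(I) = I**2 + 3 = 3 + I**2)
o(C(1, Z))*(-27) = (3 + (sqrt(1**2 + (-4)**2) - 1*1)**2)*(-27) = (3 + (sqrt(1 + 16) - 1)**2)*(-27) = (3 + (sqrt(17) - 1)**2)*(-27) = (3 + (-1 + sqrt(17))**2)*(-27) = -81 - 27*(-1 + sqrt(17))**2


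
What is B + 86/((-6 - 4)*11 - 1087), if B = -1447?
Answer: -1732145/1197 ≈ -1447.1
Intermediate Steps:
B + 86/((-6 - 4)*11 - 1087) = -1447 + 86/((-6 - 4)*11 - 1087) = -1447 + 86/(-10*11 - 1087) = -1447 + 86/(-110 - 1087) = -1447 + 86/(-1197) = -1447 - 1/1197*86 = -1447 - 86/1197 = -1732145/1197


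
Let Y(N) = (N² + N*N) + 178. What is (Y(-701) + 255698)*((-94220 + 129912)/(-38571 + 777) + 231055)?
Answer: 5408351172297542/18897 ≈ 2.8620e+11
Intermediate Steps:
Y(N) = 178 + 2*N² (Y(N) = (N² + N²) + 178 = 2*N² + 178 = 178 + 2*N²)
(Y(-701) + 255698)*((-94220 + 129912)/(-38571 + 777) + 231055) = ((178 + 2*(-701)²) + 255698)*((-94220 + 129912)/(-38571 + 777) + 231055) = ((178 + 2*491401) + 255698)*(35692/(-37794) + 231055) = ((178 + 982802) + 255698)*(35692*(-1/37794) + 231055) = (982980 + 255698)*(-17846/18897 + 231055) = 1238678*(4366228489/18897) = 5408351172297542/18897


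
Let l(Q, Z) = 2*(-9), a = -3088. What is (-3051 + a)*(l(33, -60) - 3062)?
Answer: 18908120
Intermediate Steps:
l(Q, Z) = -18
(-3051 + a)*(l(33, -60) - 3062) = (-3051 - 3088)*(-18 - 3062) = -6139*(-3080) = 18908120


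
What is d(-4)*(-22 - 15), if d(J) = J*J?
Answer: -592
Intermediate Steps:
d(J) = J²
d(-4)*(-22 - 15) = (-4)²*(-22 - 15) = 16*(-37) = -592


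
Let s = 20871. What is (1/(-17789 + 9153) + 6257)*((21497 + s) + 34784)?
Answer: 1042235778888/2159 ≈ 4.8274e+8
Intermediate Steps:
(1/(-17789 + 9153) + 6257)*((21497 + s) + 34784) = (1/(-17789 + 9153) + 6257)*((21497 + 20871) + 34784) = (1/(-8636) + 6257)*(42368 + 34784) = (-1/8636 + 6257)*77152 = (54035451/8636)*77152 = 1042235778888/2159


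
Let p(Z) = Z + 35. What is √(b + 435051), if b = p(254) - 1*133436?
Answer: 4*√18869 ≈ 549.46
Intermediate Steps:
p(Z) = 35 + Z
b = -133147 (b = (35 + 254) - 1*133436 = 289 - 133436 = -133147)
√(b + 435051) = √(-133147 + 435051) = √301904 = 4*√18869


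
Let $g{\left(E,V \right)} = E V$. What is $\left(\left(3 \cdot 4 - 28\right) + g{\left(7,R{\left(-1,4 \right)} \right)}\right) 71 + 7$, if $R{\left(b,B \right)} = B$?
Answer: $859$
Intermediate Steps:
$\left(\left(3 \cdot 4 - 28\right) + g{\left(7,R{\left(-1,4 \right)} \right)}\right) 71 + 7 = \left(\left(3 \cdot 4 - 28\right) + 7 \cdot 4\right) 71 + 7 = \left(\left(12 - 28\right) + 28\right) 71 + 7 = \left(-16 + 28\right) 71 + 7 = 12 \cdot 71 + 7 = 852 + 7 = 859$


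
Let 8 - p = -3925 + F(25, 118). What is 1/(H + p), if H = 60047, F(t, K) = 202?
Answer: 1/63778 ≈ 1.5679e-5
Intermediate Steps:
p = 3731 (p = 8 - (-3925 + 202) = 8 - 1*(-3723) = 8 + 3723 = 3731)
1/(H + p) = 1/(60047 + 3731) = 1/63778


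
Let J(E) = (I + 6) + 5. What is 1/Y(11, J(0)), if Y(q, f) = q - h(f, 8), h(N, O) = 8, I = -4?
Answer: 1/3 ≈ 0.33333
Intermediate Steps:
J(E) = 7 (J(E) = (-4 + 6) + 5 = 2 + 5 = 7)
Y(q, f) = -8 + q (Y(q, f) = q - 1*8 = q - 8 = -8 + q)
1/Y(11, J(0)) = 1/(-8 + 11) = 1/3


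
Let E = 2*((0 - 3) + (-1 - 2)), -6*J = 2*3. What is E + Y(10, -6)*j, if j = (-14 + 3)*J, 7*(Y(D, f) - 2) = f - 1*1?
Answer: -1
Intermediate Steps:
Y(D, f) = 13/7 + f/7 (Y(D, f) = 2 + (f - 1*1)/7 = 2 + (f - 1)/7 = 2 + (-1 + f)/7 = 2 + (-⅐ + f/7) = 13/7 + f/7)
J = -1 (J = -3/3 = -⅙*6 = -1)
j = 11 (j = (-14 + 3)*(-1) = -11*(-1) = 11)
E = -12 (E = 2*(-3 - 3) = 2*(-6) = -12)
E + Y(10, -6)*j = -12 + (13/7 + (⅐)*(-6))*11 = -12 + (13/7 - 6/7)*11 = -12 + 1*11 = -12 + 11 = -1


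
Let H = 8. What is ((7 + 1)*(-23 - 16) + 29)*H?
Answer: -2264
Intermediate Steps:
((7 + 1)*(-23 - 16) + 29)*H = ((7 + 1)*(-23 - 16) + 29)*8 = (8*(-39) + 29)*8 = (-312 + 29)*8 = -283*8 = -2264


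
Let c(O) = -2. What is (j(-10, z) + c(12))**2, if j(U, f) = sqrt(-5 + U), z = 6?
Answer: (2 - I*sqrt(15))**2 ≈ -11.0 - 15.492*I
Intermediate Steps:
(j(-10, z) + c(12))**2 = (sqrt(-5 - 10) - 2)**2 = (sqrt(-15) - 2)**2 = (I*sqrt(15) - 2)**2 = (-2 + I*sqrt(15))**2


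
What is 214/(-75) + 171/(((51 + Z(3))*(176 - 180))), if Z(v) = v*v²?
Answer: -26531/7800 ≈ -3.4014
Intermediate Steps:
Z(v) = v³
214/(-75) + 171/(((51 + Z(3))*(176 - 180))) = 214/(-75) + 171/(((51 + 3³)*(176 - 180))) = 214*(-1/75) + 171/(((51 + 27)*(-4))) = -214/75 + 171/((78*(-4))) = -214/75 + 171/(-312) = -214/75 + 171*(-1/312) = -214/75 - 57/104 = -26531/7800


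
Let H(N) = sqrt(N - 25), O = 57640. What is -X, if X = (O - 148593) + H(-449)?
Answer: 90953 - I*sqrt(474) ≈ 90953.0 - 21.772*I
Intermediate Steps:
H(N) = sqrt(-25 + N)
X = -90953 + I*sqrt(474) (X = (57640 - 148593) + sqrt(-25 - 449) = -90953 + sqrt(-474) = -90953 + I*sqrt(474) ≈ -90953.0 + 21.772*I)
-X = -(-90953 + I*sqrt(474)) = 90953 - I*sqrt(474)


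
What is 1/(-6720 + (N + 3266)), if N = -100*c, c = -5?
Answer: -1/2954 ≈ -0.00033852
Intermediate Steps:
N = 500 (N = -100*(-5) = 500)
1/(-6720 + (N + 3266)) = 1/(-6720 + (500 + 3266)) = 1/(-6720 + 3766) = 1/(-2954) = -1/2954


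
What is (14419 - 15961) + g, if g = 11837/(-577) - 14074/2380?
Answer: -1076929839/686630 ≈ -1568.4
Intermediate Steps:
g = -18146379/686630 (g = 11837*(-1/577) - 14074*1/2380 = -11837/577 - 7037/1190 = -18146379/686630 ≈ -26.428)
(14419 - 15961) + g = (14419 - 15961) - 18146379/686630 = -1542 - 18146379/686630 = -1076929839/686630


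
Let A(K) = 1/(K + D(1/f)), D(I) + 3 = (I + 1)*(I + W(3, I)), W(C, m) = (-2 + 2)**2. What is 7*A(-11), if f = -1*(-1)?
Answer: -7/12 ≈ -0.58333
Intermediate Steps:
W(C, m) = 0 (W(C, m) = 0**2 = 0)
f = 1
D(I) = -3 + I*(1 + I) (D(I) = -3 + (I + 1)*(I + 0) = -3 + (1 + I)*I = -3 + I*(1 + I))
A(K) = 1/(-1 + K) (A(K) = 1/(K + (-3 + 1/1 + (1/1)**2)) = 1/(K + (-3 + 1 + 1**2)) = 1/(K + (-3 + 1 + 1)) = 1/(K - 1) = 1/(-1 + K))
7*A(-11) = 7/(-1 - 11) = 7/(-12) = 7*(-1/12) = -7/12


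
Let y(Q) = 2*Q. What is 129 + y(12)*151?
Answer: 3753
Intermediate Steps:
129 + y(12)*151 = 129 + (2*12)*151 = 129 + 24*151 = 129 + 3624 = 3753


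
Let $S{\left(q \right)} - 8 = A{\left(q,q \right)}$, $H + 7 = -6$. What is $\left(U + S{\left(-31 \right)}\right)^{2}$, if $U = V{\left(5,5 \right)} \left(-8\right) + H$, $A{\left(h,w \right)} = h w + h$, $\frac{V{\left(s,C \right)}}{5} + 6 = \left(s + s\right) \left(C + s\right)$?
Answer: $8037225$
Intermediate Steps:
$H = -13$ ($H = -7 - 6 = -13$)
$V{\left(s,C \right)} = -30 + 10 s \left(C + s\right)$ ($V{\left(s,C \right)} = -30 + 5 \left(s + s\right) \left(C + s\right) = -30 + 5 \cdot 2 s \left(C + s\right) = -30 + 10 s \left(C + s\right)$)
$A{\left(h,w \right)} = h + h w$
$S{\left(q \right)} = 8 + q \left(1 + q\right)$
$U = -3773$ ($U = \left(-30 + 10 \cdot 5^{2} + 10 \cdot 5 \cdot 5\right) \left(-8\right) - 13 = \left(-30 + 10 \cdot 25 + 250\right) \left(-8\right) - 13 = \left(-30 + 250 + 250\right) \left(-8\right) - 13 = 470 \left(-8\right) - 13 = -3760 - 13 = -3773$)
$\left(U + S{\left(-31 \right)}\right)^{2} = \left(-3773 - \left(-8 + 31 \left(1 - 31\right)\right)\right)^{2} = \left(-3773 + \left(8 - -930\right)\right)^{2} = \left(-3773 + \left(8 + 930\right)\right)^{2} = \left(-3773 + 938\right)^{2} = \left(-2835\right)^{2} = 8037225$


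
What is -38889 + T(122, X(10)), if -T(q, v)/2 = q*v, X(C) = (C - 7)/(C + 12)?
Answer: -428145/11 ≈ -38922.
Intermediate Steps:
X(C) = (-7 + C)/(12 + C)
T(q, v) = -2*q*v
-38889 + T(122, X(10)) = -38889 - 2*122*(-7 + 10)/(12 + 10) = -38889 - 2*122*3/22 = -38889 - 366/11 = -428145/11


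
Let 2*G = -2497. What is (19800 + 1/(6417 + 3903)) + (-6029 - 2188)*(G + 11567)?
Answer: -874798685639/10320 ≈ -8.4767e+7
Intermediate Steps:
G = -2497/2 (G = (½)*(-2497) = -2497/2 ≈ -1248.5)
(19800 + 1/(6417 + 3903)) + (-6029 - 2188)*(G + 11567) = (19800 + 1/(6417 + 3903)) + (-6029 - 2188)*(-2497/2 + 11567) = (19800 + 1/10320) - 8217*20637/2 = (19800 + 1/10320) - 169574229/2 = 204336001/10320 - 169574229/2 = -874798685639/10320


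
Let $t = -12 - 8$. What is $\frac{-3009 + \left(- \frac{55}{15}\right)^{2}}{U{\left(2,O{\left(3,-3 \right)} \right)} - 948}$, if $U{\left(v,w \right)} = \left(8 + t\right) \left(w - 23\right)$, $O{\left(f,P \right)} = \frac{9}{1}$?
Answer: $\frac{1348}{351} \approx 3.8405$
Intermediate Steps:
$t = -20$ ($t = -12 - 8 = -20$)
$O{\left(f,P \right)} = 9$ ($O{\left(f,P \right)} = 9 \cdot 1 = 9$)
$U{\left(v,w \right)} = 276 - 12 w$ ($U{\left(v,w \right)} = \left(8 - 20\right) \left(w - 23\right) = - 12 \left(-23 + w\right) = 276 - 12 w$)
$\frac{-3009 + \left(- \frac{55}{15}\right)^{2}}{U{\left(2,O{\left(3,-3 \right)} \right)} - 948} = \frac{-3009 + \left(- \frac{55}{15}\right)^{2}}{\left(276 - 108\right) - 948} = \frac{-3009 + \left(\left(-55\right) \frac{1}{15}\right)^{2}}{\left(276 - 108\right) - 948} = \frac{-3009 + \left(- \frac{11}{3}\right)^{2}}{168 - 948} = \frac{-3009 + \frac{121}{9}}{-780} = \left(- \frac{26960}{9}\right) \left(- \frac{1}{780}\right) = \frac{1348}{351}$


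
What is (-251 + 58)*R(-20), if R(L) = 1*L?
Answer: 3860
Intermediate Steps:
R(L) = L
(-251 + 58)*R(-20) = (-251 + 58)*(-20) = -193*(-20) = 3860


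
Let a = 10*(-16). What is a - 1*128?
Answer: -288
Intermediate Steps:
a = -160
a - 1*128 = -160 - 1*128 = -160 - 128 = -288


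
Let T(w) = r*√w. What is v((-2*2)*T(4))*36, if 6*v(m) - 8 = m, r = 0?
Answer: 48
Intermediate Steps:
T(w) = 0 (T(w) = 0*√w = 0)
v(m) = 4/3 + m/6
v((-2*2)*T(4))*36 = (4/3 + (-2*2*0)/6)*36 = (4/3 + (-4*0)/6)*36 = (4/3 + (⅙)*0)*36 = (4/3 + 0)*36 = (4/3)*36 = 48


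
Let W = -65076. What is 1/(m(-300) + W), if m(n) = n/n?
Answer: -1/65075 ≈ -1.5367e-5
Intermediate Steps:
m(n) = 1
1/(m(-300) + W) = 1/(1 - 65076) = 1/(-65075) = -1/65075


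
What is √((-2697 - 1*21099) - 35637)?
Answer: I*√59433 ≈ 243.79*I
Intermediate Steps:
√((-2697 - 1*21099) - 35637) = √((-2697 - 21099) - 35637) = √(-23796 - 35637) = √(-59433) = I*√59433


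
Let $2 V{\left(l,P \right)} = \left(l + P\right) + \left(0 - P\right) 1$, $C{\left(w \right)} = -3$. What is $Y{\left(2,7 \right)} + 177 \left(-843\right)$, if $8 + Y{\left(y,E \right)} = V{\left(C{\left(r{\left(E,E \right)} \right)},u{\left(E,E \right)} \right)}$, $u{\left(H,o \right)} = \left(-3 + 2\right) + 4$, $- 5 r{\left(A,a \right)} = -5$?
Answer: $- \frac{298441}{2} \approx -1.4922 \cdot 10^{5}$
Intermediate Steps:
$r{\left(A,a \right)} = 1$ ($r{\left(A,a \right)} = \left(- \frac{1}{5}\right) \left(-5\right) = 1$)
$u{\left(H,o \right)} = 3$ ($u{\left(H,o \right)} = -1 + 4 = 3$)
$V{\left(l,P \right)} = \frac{l}{2}$ ($V{\left(l,P \right)} = \frac{\left(l + P\right) + \left(0 - P\right) 1}{2} = \frac{\left(P + l\right) + - P 1}{2} = \frac{\left(P + l\right) - P}{2} = \frac{l}{2}$)
$Y{\left(y,E \right)} = - \frac{19}{2}$ ($Y{\left(y,E \right)} = -8 + \frac{1}{2} \left(-3\right) = -8 - \frac{3}{2} = - \frac{19}{2}$)
$Y{\left(2,7 \right)} + 177 \left(-843\right) = - \frac{19}{2} + 177 \left(-843\right) = - \frac{19}{2} - 149211 = - \frac{298441}{2}$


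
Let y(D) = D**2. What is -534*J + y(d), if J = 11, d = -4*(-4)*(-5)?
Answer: 526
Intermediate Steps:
d = -80 (d = 16*(-5) = -80)
-534*J + y(d) = -534*11 + (-80)**2 = -5874 + 6400 = 526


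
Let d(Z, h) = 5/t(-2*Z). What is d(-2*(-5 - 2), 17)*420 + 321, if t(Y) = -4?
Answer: -204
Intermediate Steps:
d(Z, h) = -5/4 (d(Z, h) = 5/(-4) = 5*(-¼) = -5/4)
d(-2*(-5 - 2), 17)*420 + 321 = -5/4*420 + 321 = -525 + 321 = -204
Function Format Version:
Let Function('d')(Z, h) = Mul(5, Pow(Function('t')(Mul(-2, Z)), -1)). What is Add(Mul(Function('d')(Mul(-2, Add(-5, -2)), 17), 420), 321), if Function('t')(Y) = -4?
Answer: -204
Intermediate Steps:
Function('d')(Z, h) = Rational(-5, 4) (Function('d')(Z, h) = Mul(5, Pow(-4, -1)) = Mul(5, Rational(-1, 4)) = Rational(-5, 4))
Add(Mul(Function('d')(Mul(-2, Add(-5, -2)), 17), 420), 321) = Add(Mul(Rational(-5, 4), 420), 321) = Add(-525, 321) = -204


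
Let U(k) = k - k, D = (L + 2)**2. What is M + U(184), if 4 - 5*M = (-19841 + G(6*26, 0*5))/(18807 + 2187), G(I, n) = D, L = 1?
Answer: 51904/52485 ≈ 0.98893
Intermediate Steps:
D = 9 (D = (1 + 2)**2 = 3**2 = 9)
U(k) = 0
G(I, n) = 9
M = 51904/52485 (M = 4/5 - (-19841 + 9)/(5*(18807 + 2187)) = 4/5 - (-19832)/(5*20994) = 4/5 - 1/5*(-9916/10497) = 4/5 + 9916/52485 = 51904/52485 ≈ 0.98893)
M + U(184) = 51904/52485 + 0 = 51904/52485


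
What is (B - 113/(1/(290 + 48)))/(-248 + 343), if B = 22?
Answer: -38172/95 ≈ -401.81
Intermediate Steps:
(B - 113/(1/(290 + 48)))/(-248 + 343) = (22 - 113/(1/(290 + 48)))/(-248 + 343) = (22 - 113/(1/338))/95 = (22 - 113/1/338)*(1/95) = (22 - 113*338)*(1/95) = (22 - 38194)*(1/95) = -38172*1/95 = -38172/95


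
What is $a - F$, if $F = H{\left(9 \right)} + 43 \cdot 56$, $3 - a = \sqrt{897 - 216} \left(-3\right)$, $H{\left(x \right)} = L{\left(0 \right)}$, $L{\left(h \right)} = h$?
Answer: $-2405 + 3 \sqrt{681} \approx -2326.7$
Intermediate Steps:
$H{\left(x \right)} = 0$
$a = 3 + 3 \sqrt{681}$ ($a = 3 - \sqrt{897 - 216} \left(-3\right) = 3 - \sqrt{681} \left(-3\right) = 3 - - 3 \sqrt{681} = 3 + 3 \sqrt{681} \approx 81.288$)
$F = 2408$ ($F = 0 + 43 \cdot 56 = 0 + 2408 = 2408$)
$a - F = \left(3 + 3 \sqrt{681}\right) - 2408 = -2405 + 3 \sqrt{681}$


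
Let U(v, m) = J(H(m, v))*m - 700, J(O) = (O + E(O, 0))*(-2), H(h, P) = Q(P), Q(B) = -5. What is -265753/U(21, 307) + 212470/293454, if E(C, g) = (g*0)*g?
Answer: -12913787827/115914330 ≈ -111.41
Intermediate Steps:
H(h, P) = -5
E(C, g) = 0 (E(C, g) = 0*g = 0)
J(O) = -2*O (J(O) = (O + 0)*(-2) = O*(-2) = -2*O)
U(v, m) = -700 + 10*m (U(v, m) = (-2*(-5))*m - 700 = 10*m - 700 = -700 + 10*m)
-265753/U(21, 307) + 212470/293454 = -265753/(-700 + 10*307) + 212470/293454 = -265753/(-700 + 3070) + 212470*(1/293454) = -265753/2370 + 106235/146727 = -12913787827/115914330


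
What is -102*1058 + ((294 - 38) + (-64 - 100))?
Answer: -107824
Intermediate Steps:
-102*1058 + ((294 - 38) + (-64 - 100)) = -107916 + (256 - 164) = -107916 + 92 = -107824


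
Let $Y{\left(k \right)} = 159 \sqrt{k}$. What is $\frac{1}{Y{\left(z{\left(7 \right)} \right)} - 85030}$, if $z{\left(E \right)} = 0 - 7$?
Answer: $- \frac{85030}{7230277867} - \frac{159 i \sqrt{7}}{7230277867} \approx -1.176 \cdot 10^{-5} - 5.8182 \cdot 10^{-8} i$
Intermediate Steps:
$z{\left(E \right)} = -7$ ($z{\left(E \right)} = 0 - 7 = -7$)
$\frac{1}{Y{\left(z{\left(7 \right)} \right)} - 85030} = \frac{1}{159 \sqrt{-7} - 85030} = \frac{1}{159 i \sqrt{7} - 85030} = \frac{1}{-85030 + 159 i \sqrt{7}}$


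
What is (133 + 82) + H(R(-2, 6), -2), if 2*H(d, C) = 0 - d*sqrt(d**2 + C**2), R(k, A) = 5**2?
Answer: 215 - 25*sqrt(629)/2 ≈ -98.498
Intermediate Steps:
R(k, A) = 25
H(d, C) = -d*sqrt(C**2 + d**2)/2 (H(d, C) = (0 - d*sqrt(d**2 + C**2))/2 = (0 - d*sqrt(C**2 + d**2))/2 = (-d*sqrt(C**2 + d**2))/2 = -d*sqrt(C**2 + d**2)/2)
(133 + 82) + H(R(-2, 6), -2) = (133 + 82) - 1/2*25*sqrt((-2)**2 + 25**2) = 215 - 1/2*25*sqrt(4 + 625) = 215 - 1/2*25*sqrt(629) = 215 - 25*sqrt(629)/2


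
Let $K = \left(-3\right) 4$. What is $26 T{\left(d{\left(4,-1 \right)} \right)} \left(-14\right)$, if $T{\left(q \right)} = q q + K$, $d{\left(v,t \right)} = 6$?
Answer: $-8736$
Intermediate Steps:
$K = -12$
$T{\left(q \right)} = -12 + q^{2}$ ($T{\left(q \right)} = q q - 12 = q^{2} - 12 = -12 + q^{2}$)
$26 T{\left(d{\left(4,-1 \right)} \right)} \left(-14\right) = 26 \left(-12 + 6^{2}\right) \left(-14\right) = 26 \left(-12 + 36\right) \left(-14\right) = 26 \cdot 24 \left(-14\right) = 624 \left(-14\right) = -8736$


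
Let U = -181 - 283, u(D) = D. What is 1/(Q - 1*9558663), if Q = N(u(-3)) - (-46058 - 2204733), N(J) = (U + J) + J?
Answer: -1/7308342 ≈ -1.3683e-7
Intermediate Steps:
U = -464
N(J) = -464 + 2*J (N(J) = (-464 + J) + J = -464 + 2*J)
Q = 2250321 (Q = (-464 + 2*(-3)) - (-46058 - 2204733) = (-464 - 6) - 1*(-2250791) = -470 + 2250791 = 2250321)
1/(Q - 1*9558663) = 1/(2250321 - 1*9558663) = 1/(2250321 - 9558663) = 1/(-7308342) = -1/7308342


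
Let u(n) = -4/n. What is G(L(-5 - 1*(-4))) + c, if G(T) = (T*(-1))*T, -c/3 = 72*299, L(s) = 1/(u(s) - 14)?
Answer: -6458401/100 ≈ -64584.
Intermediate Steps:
L(s) = 1/(-14 - 4/s) (L(s) = 1/(-4/s - 14) = 1/(-14 - 4/s))
c = -64584 (c = -216*299 = -3*21528 = -64584)
G(T) = -T**2 (G(T) = (-T)*T = -T**2)
G(L(-5 - 1*(-4))) + c = -(-(-5 - 1*(-4))/(4 + 14*(-5 - 1*(-4))))**2 - 64584 = -(-(-5 + 4)/(4 + 14*(-5 + 4)))**2 - 64584 = -(-1*(-1)/(4 + 14*(-1)))**2 - 64584 = -(-1*(-1)/(4 - 14))**2 - 64584 = -(-1*(-1)/(-10))**2 - 64584 = -(-1*(-1)*(-1/10))**2 - 64584 = -(-1/10)**2 - 64584 = -1*1/100 - 64584 = -1/100 - 64584 = -6458401/100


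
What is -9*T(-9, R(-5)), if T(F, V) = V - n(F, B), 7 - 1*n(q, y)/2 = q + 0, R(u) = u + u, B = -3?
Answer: 378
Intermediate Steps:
R(u) = 2*u
n(q, y) = 14 - 2*q (n(q, y) = 14 - 2*(q + 0) = 14 - 2*q)
T(F, V) = -14 + V + 2*F (T(F, V) = V - (14 - 2*F) = V + (-14 + 2*F) = -14 + V + 2*F)
-9*T(-9, R(-5)) = -9*(-14 + 2*(-5) + 2*(-9)) = -9*(-14 - 10 - 18) = -9*(-42) = 378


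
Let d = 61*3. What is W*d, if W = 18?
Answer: 3294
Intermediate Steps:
d = 183
W*d = 18*183 = 3294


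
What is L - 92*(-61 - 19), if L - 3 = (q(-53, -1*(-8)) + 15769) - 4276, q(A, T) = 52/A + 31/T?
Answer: 7996171/424 ≈ 18859.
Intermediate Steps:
q(A, T) = 31/T + 52/A
L = 4875531/424 (L = 3 + (((31/((-1*(-8))) + 52/(-53)) + 15769) - 4276) = 3 + (((31/8 + 52*(-1/53)) + 15769) - 4276) = 3 + (((31*(⅛) - 52/53) + 15769) - 4276) = 3 + (((31/8 - 52/53) + 15769) - 4276) = 3 + ((1227/424 + 15769) - 4276) = 3 + (6687283/424 - 4276) = 3 + 4874259/424 = 4875531/424 ≈ 11499.)
L - 92*(-61 - 19) = 4875531/424 - 92*(-61 - 19) = 4875531/424 - 92*(-80) = 4875531/424 - 1*(-7360) = 4875531/424 + 7360 = 7996171/424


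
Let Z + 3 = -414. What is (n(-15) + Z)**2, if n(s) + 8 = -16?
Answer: 194481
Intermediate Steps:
Z = -417 (Z = -3 - 414 = -417)
n(s) = -24 (n(s) = -8 - 16 = -24)
(n(-15) + Z)**2 = (-24 - 417)**2 = (-441)**2 = 194481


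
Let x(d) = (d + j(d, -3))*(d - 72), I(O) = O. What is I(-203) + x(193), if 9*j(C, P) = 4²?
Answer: 210286/9 ≈ 23365.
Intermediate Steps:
j(C, P) = 16/9 (j(C, P) = (⅑)*4² = (⅑)*16 = 16/9)
x(d) = (-72 + d)*(16/9 + d) (x(d) = (d + 16/9)*(d - 72) = (16/9 + d)*(-72 + d) = (-72 + d)*(16/9 + d))
I(-203) + x(193) = -203 + (-128 + 193² - 632/9*193) = -203 + (-128 + 37249 - 121976/9) = -203 + 212113/9 = 210286/9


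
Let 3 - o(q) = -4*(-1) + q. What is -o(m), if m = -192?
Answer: -191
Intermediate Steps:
o(q) = -1 - q (o(q) = 3 - (-4*(-1) + q) = 3 - (4 + q) = 3 + (-4 - q) = -1 - q)
-o(m) = -(-1 - 1*(-192)) = -(-1 + 192) = -1*191 = -191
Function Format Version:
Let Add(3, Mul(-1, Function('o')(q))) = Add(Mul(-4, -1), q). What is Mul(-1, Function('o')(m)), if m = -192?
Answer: -191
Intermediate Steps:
Function('o')(q) = Add(-1, Mul(-1, q)) (Function('o')(q) = Add(3, Mul(-1, Add(Mul(-4, -1), q))) = Add(3, Mul(-1, Add(4, q))) = Add(3, Add(-4, Mul(-1, q))) = Add(-1, Mul(-1, q)))
Mul(-1, Function('o')(m)) = Mul(-1, Add(-1, Mul(-1, -192))) = Mul(-1, Add(-1, 192)) = Mul(-1, 191) = -191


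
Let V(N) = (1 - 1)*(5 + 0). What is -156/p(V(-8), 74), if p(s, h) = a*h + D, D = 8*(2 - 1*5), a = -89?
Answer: 78/3305 ≈ 0.023601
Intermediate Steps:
D = -24 (D = 8*(2 - 5) = 8*(-3) = -24)
V(N) = 0 (V(N) = 0*5 = 0)
p(s, h) = -24 - 89*h (p(s, h) = -89*h - 24 = -24 - 89*h)
-156/p(V(-8), 74) = -156/(-24 - 89*74) = -156/(-24 - 6586) = -156/(-6610) = -156*(-1/6610) = 78/3305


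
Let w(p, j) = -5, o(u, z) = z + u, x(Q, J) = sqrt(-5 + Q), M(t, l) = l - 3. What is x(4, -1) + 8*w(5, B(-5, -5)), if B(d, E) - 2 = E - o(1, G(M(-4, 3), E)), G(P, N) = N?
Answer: -40 + I ≈ -40.0 + 1.0*I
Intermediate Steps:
M(t, l) = -3 + l
o(u, z) = u + z
B(d, E) = 1 (B(d, E) = 2 + (E - (1 + E)) = 2 + (E + (-1 - E)) = 2 - 1 = 1)
x(4, -1) + 8*w(5, B(-5, -5)) = sqrt(-5 + 4) + 8*(-5) = sqrt(-1) - 40 = I - 40 = -40 + I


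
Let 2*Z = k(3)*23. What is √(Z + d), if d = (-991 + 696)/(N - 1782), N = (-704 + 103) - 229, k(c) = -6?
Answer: I*√117496249/1306 ≈ 8.2998*I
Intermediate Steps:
N = -830 (N = -601 - 229 = -830)
d = 295/2612 (d = (-991 + 696)/(-830 - 1782) = -295/(-2612) = -295*(-1/2612) = 295/2612 ≈ 0.11294)
Z = -69 (Z = (-6*23)/2 = (½)*(-138) = -69)
√(Z + d) = √(-69 + 295/2612) = √(-179933/2612) = I*√117496249/1306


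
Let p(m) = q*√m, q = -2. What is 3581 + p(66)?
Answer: 3581 - 2*√66 ≈ 3564.8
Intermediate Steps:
p(m) = -2*√m
3581 + p(66) = 3581 - 2*√66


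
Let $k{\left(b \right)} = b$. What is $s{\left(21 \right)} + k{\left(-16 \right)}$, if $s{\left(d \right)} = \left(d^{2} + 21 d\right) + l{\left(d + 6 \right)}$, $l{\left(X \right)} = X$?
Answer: $893$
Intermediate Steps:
$s{\left(d \right)} = 6 + d^{2} + 22 d$ ($s{\left(d \right)} = \left(d^{2} + 21 d\right) + \left(d + 6\right) = \left(d^{2} + 21 d\right) + \left(6 + d\right) = 6 + d^{2} + 22 d$)
$s{\left(21 \right)} + k{\left(-16 \right)} = \left(6 + 21^{2} + 22 \cdot 21\right) - 16 = \left(6 + 441 + 462\right) - 16 = 909 - 16 = 893$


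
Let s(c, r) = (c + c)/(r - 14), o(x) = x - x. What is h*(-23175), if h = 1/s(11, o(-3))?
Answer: 162225/11 ≈ 14748.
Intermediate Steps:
o(x) = 0
s(c, r) = 2*c/(-14 + r) (s(c, r) = (2*c)/(-14 + r) = 2*c/(-14 + r))
h = -7/11 (h = 1/(2*11/(-14 + 0)) = 1/(2*11/(-14)) = 1/(2*11*(-1/14)) = 1/(-11/7) = -7/11 ≈ -0.63636)
h*(-23175) = -7/11*(-23175) = 162225/11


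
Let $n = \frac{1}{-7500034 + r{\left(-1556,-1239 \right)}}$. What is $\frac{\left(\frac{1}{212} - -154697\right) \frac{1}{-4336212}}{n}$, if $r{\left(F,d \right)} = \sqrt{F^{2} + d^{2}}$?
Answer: $\frac{122984676278005}{459638472} - \frac{32795765 \sqrt{3956257}}{919276944} \approx 2.675 \cdot 10^{5}$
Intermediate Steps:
$n = \frac{1}{-7500034 + \sqrt{3956257}}$ ($n = \frac{1}{-7500034 + \sqrt{\left(-1556\right)^{2} + \left(-1239\right)^{2}}} = \frac{1}{-7500034 + \sqrt{2421136 + 1535121}} = \frac{1}{-7500034 + \sqrt{3956257}} \approx -1.3337 \cdot 10^{-7}$)
$\frac{\left(\frac{1}{212} - -154697\right) \frac{1}{-4336212}}{n} = \frac{\left(\frac{1}{212} - -154697\right) \frac{1}{-4336212}}{- \frac{7500034}{56250506044899} - \frac{\sqrt{3956257}}{56250506044899}} = \frac{\left(\frac{1}{212} + 154697\right) \left(- \frac{1}{4336212}\right)}{- \frac{7500034}{56250506044899} - \frac{\sqrt{3956257}}{56250506044899}} = \frac{\frac{32795765}{212} \left(- \frac{1}{4336212}\right)}{- \frac{7500034}{56250506044899} - \frac{\sqrt{3956257}}{56250506044899}} = - \frac{32795765}{919276944 \left(- \frac{7500034}{56250506044899} - \frac{\sqrt{3956257}}{56250506044899}\right)}$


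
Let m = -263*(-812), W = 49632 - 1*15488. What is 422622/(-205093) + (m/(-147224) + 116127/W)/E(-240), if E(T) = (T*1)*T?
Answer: -198645964134966043/96401905844428800 ≈ -2.0606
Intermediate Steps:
E(T) = T**2 (E(T) = T*T = T**2)
W = 34144 (W = 49632 - 15488 = 34144)
m = 213556
422622/(-205093) + (m/(-147224) + 116127/W)/E(-240) = 422622/(-205093) + (213556/(-147224) + 116127/34144)/((-240)**2) = 422622*(-1/205093) + (213556*(-1/147224) + 116127*(1/34144))/57600 = -422622/205093 + (-7627/5258 + 10557/3104)*(1/57600) = -422622/205093 + (15917249/8160416)*(1/57600) = -422622/205093 + 15917249/470039961600 = -198645964134966043/96401905844428800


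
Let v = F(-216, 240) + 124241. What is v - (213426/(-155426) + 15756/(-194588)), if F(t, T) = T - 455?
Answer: 468886325054904/3780504311 ≈ 1.2403e+5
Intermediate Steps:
F(t, T) = -455 + T
v = 124026 (v = (-455 + 240) + 124241 = -215 + 124241 = 124026)
v - (213426/(-155426) + 15756/(-194588)) = 124026 - (213426/(-155426) + 15756/(-194588)) = 124026 - (213426*(-1/155426) + 15756*(-1/194588)) = 124026 - (-106713/77713 - 3939/48647) = 124026 - 1*(-5497378818/3780504311) = 124026 + 5497378818/3780504311 = 468886325054904/3780504311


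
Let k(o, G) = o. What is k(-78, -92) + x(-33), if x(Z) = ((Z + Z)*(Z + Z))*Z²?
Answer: 4743606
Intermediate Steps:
x(Z) = 4*Z⁴ (x(Z) = ((2*Z)*(2*Z))*Z² = (4*Z²)*Z² = 4*Z⁴)
k(-78, -92) + x(-33) = -78 + 4*(-33)⁴ = -78 + 4*1185921 = -78 + 4743684 = 4743606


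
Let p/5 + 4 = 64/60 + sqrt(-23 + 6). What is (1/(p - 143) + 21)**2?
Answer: 225*(27804*sqrt(17) + 430747*I)/(2*(7095*sqrt(17) + 109952*I)) ≈ 440.74 - 0.034235*I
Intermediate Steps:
p = -44/3 + 5*I*sqrt(17) (p = -20 + 5*(64/60 + sqrt(-23 + 6)) = -20 + 5*(64*(1/60) + sqrt(-17)) = -20 + 5*(16/15 + I*sqrt(17)) = -20 + (16/3 + 5*I*sqrt(17)) = -44/3 + 5*I*sqrt(17) ≈ -14.667 + 20.616*I)
(1/(p - 143) + 21)**2 = (1/((-44/3 + 5*I*sqrt(17)) - 143) + 21)**2 = (1/(-473/3 + 5*I*sqrt(17)) + 21)**2 = (21 + 1/(-473/3 + 5*I*sqrt(17)))**2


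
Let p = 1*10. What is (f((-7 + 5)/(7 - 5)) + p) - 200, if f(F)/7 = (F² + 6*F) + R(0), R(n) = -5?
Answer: -260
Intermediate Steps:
f(F) = -35 + 7*F² + 42*F (f(F) = 7*((F² + 6*F) - 5) = 7*(-5 + F² + 6*F) = -35 + 7*F² + 42*F)
p = 10
(f((-7 + 5)/(7 - 5)) + p) - 200 = ((-35 + 7*((-7 + 5)/(7 - 5))² + 42*((-7 + 5)/(7 - 5))) + 10) - 200 = ((-35 + 7*(-2/2)² + 42*(-2/2)) + 10) - 200 = ((-35 + 7*(-2*½)² + 42*(-2*½)) + 10) - 200 = ((-35 + 7*(-1)² + 42*(-1)) + 10) - 200 = ((-35 + 7*1 - 42) + 10) - 200 = ((-35 + 7 - 42) + 10) - 200 = (-70 + 10) - 200 = -60 - 200 = -260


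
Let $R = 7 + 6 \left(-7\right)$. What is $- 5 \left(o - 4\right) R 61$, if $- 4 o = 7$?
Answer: $- \frac{245525}{4} \approx -61381.0$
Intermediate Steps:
$o = - \frac{7}{4}$ ($o = \left(- \frac{1}{4}\right) 7 = - \frac{7}{4} \approx -1.75$)
$R = -35$ ($R = 7 - 42 = -35$)
$- 5 \left(o - 4\right) R 61 = - 5 \left(- \frac{7}{4} - 4\right) \left(-35\right) 61 = \left(-5\right) \left(- \frac{23}{4}\right) \left(-35\right) 61 = \frac{115}{4} \left(-35\right) 61 = \left(- \frac{4025}{4}\right) 61 = - \frac{245525}{4}$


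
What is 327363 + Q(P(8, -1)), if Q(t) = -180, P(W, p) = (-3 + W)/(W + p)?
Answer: 327183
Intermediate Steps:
P(W, p) = (-3 + W)/(W + p)
327363 + Q(P(8, -1)) = 327363 - 180 = 327183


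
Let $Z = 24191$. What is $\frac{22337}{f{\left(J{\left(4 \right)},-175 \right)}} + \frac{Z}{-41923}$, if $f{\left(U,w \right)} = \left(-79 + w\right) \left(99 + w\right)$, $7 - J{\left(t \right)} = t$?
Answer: $\frac{469450987}{809281592} \approx 0.58008$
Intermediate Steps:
$J{\left(t \right)} = 7 - t$
$\frac{22337}{f{\left(J{\left(4 \right)},-175 \right)}} + \frac{Z}{-41923} = \frac{22337}{-7821 + \left(-175\right)^{2} + 20 \left(-175\right)} + \frac{24191}{-41923} = \frac{22337}{-7821 + 30625 - 3500} + 24191 \left(- \frac{1}{41923}\right) = \frac{22337}{19304} - \frac{24191}{41923} = \frac{469450987}{809281592}$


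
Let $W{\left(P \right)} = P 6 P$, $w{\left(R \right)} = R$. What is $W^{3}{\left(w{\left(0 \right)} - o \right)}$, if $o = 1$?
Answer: $216$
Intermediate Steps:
$W{\left(P \right)} = 6 P^{2}$ ($W{\left(P \right)} = 6 P P = 6 P^{2}$)
$W^{3}{\left(w{\left(0 \right)} - o \right)} = \left(6 \left(0 - 1\right)^{2}\right)^{3} = \left(6 \left(-1\right)^{2}\right)^{3} = \left(6 \cdot 1\right)^{3} = 6^{3} = 216$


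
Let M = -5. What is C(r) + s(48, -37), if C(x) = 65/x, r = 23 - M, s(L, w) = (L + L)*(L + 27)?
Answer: 201665/28 ≈ 7202.3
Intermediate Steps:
s(L, w) = 2*L*(27 + L) (s(L, w) = (2*L)*(27 + L) = 2*L*(27 + L))
r = 28 (r = 23 - 1*(-5) = 23 + 5 = 28)
C(r) + s(48, -37) = 65/28 + 2*48*(27 + 48) = 65*(1/28) + 2*48*75 = 65/28 + 7200 = 201665/28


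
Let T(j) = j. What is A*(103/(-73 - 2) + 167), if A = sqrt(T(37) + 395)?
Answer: 49688*sqrt(3)/25 ≈ 3442.5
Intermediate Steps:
A = 12*sqrt(3) (A = sqrt(37 + 395) = sqrt(432) = 12*sqrt(3) ≈ 20.785)
A*(103/(-73 - 2) + 167) = (12*sqrt(3))*(103/(-73 - 2) + 167) = (12*sqrt(3))*(103/(-75) + 167) = (12*sqrt(3))*(103*(-1/75) + 167) = (12*sqrt(3))*(-103/75 + 167) = (12*sqrt(3))*(12422/75) = 49688*sqrt(3)/25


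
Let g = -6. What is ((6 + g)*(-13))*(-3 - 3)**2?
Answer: 0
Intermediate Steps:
((6 + g)*(-13))*(-3 - 3)**2 = ((6 - 6)*(-13))*(-3 - 3)**2 = (0*(-13))*(-6)**2 = 0*36 = 0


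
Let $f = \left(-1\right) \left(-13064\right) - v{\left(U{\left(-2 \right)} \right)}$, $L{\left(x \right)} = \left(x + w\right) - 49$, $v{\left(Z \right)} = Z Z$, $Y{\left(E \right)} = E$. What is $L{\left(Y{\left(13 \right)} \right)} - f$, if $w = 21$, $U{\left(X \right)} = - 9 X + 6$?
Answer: $-12503$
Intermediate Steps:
$U{\left(X \right)} = 6 - 9 X$
$v{\left(Z \right)} = Z^{2}$
$L{\left(x \right)} = -28 + x$ ($L{\left(x \right)} = \left(x + 21\right) - 49 = \left(21 + x\right) - 49 = -28 + x$)
$f = 12488$ ($f = \left(-1\right) \left(-13064\right) - \left(6 - -18\right)^{2} = 13064 - \left(6 + 18\right)^{2} = 13064 - 24^{2} = 13064 - 576 = 12488$)
$L{\left(Y{\left(13 \right)} \right)} - f = \left(-28 + 13\right) - 12488 = -15 - 12488 = -12503$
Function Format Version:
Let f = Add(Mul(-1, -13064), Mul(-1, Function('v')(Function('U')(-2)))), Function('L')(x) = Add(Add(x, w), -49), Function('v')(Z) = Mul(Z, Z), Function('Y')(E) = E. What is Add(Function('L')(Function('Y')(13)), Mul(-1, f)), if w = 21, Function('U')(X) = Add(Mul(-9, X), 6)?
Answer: -12503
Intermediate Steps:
Function('U')(X) = Add(6, Mul(-9, X))
Function('v')(Z) = Pow(Z, 2)
Function('L')(x) = Add(-28, x) (Function('L')(x) = Add(Add(x, 21), -49) = Add(Add(21, x), -49) = Add(-28, x))
f = 12488 (f = Add(Mul(-1, -13064), Mul(-1, Pow(Add(6, Mul(-9, -2)), 2))) = Add(13064, Mul(-1, Pow(Add(6, 18), 2))) = Add(13064, Mul(-1, Pow(24, 2))) = Add(13064, Mul(-1, 576)) = Add(13064, -576) = 12488)
Add(Function('L')(Function('Y')(13)), Mul(-1, f)) = Add(Add(-28, 13), Mul(-1, 12488)) = Add(-15, -12488) = -12503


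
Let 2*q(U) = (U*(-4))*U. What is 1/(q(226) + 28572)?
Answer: -1/73580 ≈ -1.3591e-5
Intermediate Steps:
q(U) = -2*U² (q(U) = ((U*(-4))*U)/2 = ((-4*U)*U)/2 = (-4*U²)/2 = -2*U²)
1/(q(226) + 28572) = 1/(-2*226² + 28572) = 1/(-2*51076 + 28572) = 1/(-102152 + 28572) = 1/(-73580) = -1/73580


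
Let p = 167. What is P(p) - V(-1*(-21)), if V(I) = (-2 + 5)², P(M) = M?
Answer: 158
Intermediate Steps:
V(I) = 9 (V(I) = 3² = 9)
P(p) - V(-1*(-21)) = 167 - 1*9 = 167 - 9 = 158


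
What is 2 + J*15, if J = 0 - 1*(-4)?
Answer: 62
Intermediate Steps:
J = 4 (J = 0 + 4 = 4)
2 + J*15 = 2 + 4*15 = 2 + 60 = 62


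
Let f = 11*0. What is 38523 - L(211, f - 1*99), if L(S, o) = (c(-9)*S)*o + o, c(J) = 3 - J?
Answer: 289290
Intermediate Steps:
f = 0
L(S, o) = o + 12*S*o (L(S, o) = ((3 - 1*(-9))*S)*o + o = ((3 + 9)*S)*o + o = (12*S)*o + o = 12*S*o + o = o + 12*S*o)
38523 - L(211, f - 1*99) = 38523 - (0 - 1*99)*(1 + 12*211) = 38523 - (0 - 99)*(1 + 2532) = 38523 - (-99)*2533 = 38523 - 1*(-250767) = 38523 + 250767 = 289290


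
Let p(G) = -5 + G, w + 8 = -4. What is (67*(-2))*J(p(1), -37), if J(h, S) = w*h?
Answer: -6432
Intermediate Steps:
w = -12 (w = -8 - 4 = -12)
J(h, S) = -12*h
(67*(-2))*J(p(1), -37) = (67*(-2))*(-12*(-5 + 1)) = -(-1608)*(-4) = -134*48 = -6432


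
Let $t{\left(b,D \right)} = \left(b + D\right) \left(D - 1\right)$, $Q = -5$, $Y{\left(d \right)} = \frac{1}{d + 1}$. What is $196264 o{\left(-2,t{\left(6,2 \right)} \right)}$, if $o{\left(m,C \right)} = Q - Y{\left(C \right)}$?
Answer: $- \frac{9028144}{9} \approx -1.0031 \cdot 10^{6}$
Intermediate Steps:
$Y{\left(d \right)} = \frac{1}{1 + d}$
$t{\left(b,D \right)} = \left(-1 + D\right) \left(D + b\right)$ ($t{\left(b,D \right)} = \left(D + b\right) \left(-1 + D\right) = \left(-1 + D\right) \left(D + b\right)$)
$o{\left(m,C \right)} = -5 - \frac{1}{1 + C}$
$196264 o{\left(-2,t{\left(6,2 \right)} \right)} = 196264 \frac{-6 - 5 \left(2^{2} - 2 - 6 + 2 \cdot 6\right)}{1 + \left(2^{2} - 2 - 6 + 2 \cdot 6\right)} = 196264 \frac{-6 - 5 \left(4 - 2 - 6 + 12\right)}{1 + \left(4 - 2 - 6 + 12\right)} = 196264 \frac{-6 - 40}{1 + 8} = 196264 \frac{-6 - 40}{9} = 196264 \cdot \frac{1}{9} \left(-46\right) = 196264 \left(- \frac{46}{9}\right) = - \frac{9028144}{9}$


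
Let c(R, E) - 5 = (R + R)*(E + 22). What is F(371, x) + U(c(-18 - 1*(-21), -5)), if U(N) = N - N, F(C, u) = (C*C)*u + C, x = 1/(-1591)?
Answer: 452620/1591 ≈ 284.49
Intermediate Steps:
x = -1/1591 ≈ -0.00062854
c(R, E) = 5 + 2*R*(22 + E) (c(R, E) = 5 + (R + R)*(E + 22) = 5 + (2*R)*(22 + E) = 5 + 2*R*(22 + E))
F(C, u) = C + u*C² (F(C, u) = C²*u + C = u*C² + C = C + u*C²)
U(N) = 0
F(371, x) + U(c(-18 - 1*(-21), -5)) = 371*(1 + 371*(-1/1591)) + 0 = 371*(1 - 371/1591) + 0 = 371*(1220/1591) + 0 = 452620/1591 + 0 = 452620/1591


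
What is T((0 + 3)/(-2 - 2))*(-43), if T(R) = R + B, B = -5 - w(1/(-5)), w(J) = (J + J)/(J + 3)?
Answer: 6751/28 ≈ 241.11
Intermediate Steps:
w(J) = 2*J/(3 + J) (w(J) = (2*J)/(3 + J) = 2*J/(3 + J))
B = -34/7 (B = -5 - 2/((-5)*(3 + 1/(-5))) = -5 - 2*(-1)/(5*(3 - ⅕)) = -5 - 2*(-1)/(5*14/5) = -5 - 2*(-1)*5/(5*14) = -5 - 1*(-⅐) = -5 + ⅐ = -34/7 ≈ -4.8571)
T(R) = -34/7 + R (T(R) = R - 34/7 = -34/7 + R)
T((0 + 3)/(-2 - 2))*(-43) = (-34/7 + (0 + 3)/(-2 - 2))*(-43) = (-34/7 + 3/(-4))*(-43) = (-34/7 + 3*(-¼))*(-43) = (-34/7 - ¾)*(-43) = -157/28*(-43) = 6751/28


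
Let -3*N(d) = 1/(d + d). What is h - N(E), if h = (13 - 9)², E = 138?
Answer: 13249/828 ≈ 16.001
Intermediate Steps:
N(d) = -1/(6*d) (N(d) = -1/(3*(d + d)) = -1/(2*d)/3 = -1/(6*d))
h = 16 (h = 4² = 16)
h - N(E) = 16 - (-1)/(6*138) = 16 - 1*(-1/828) = 16 + 1/828 = 13249/828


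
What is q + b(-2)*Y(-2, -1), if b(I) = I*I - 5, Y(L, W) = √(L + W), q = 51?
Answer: 51 - I*√3 ≈ 51.0 - 1.732*I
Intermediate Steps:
b(I) = -5 + I² (b(I) = I² - 5 = -5 + I²)
q + b(-2)*Y(-2, -1) = 51 + (-5 + (-2)²)*√(-2 - 1) = 51 + (-5 + 4)*√(-3) = 51 - I*√3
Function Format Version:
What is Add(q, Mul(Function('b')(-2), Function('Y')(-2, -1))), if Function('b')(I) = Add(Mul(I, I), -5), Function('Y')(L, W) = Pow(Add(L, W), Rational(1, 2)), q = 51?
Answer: Add(51, Mul(-1, I, Pow(3, Rational(1, 2)))) ≈ Add(51.000, Mul(-1.7320, I))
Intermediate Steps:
Function('b')(I) = Add(-5, Pow(I, 2)) (Function('b')(I) = Add(Pow(I, 2), -5) = Add(-5, Pow(I, 2)))
Add(q, Mul(Function('b')(-2), Function('Y')(-2, -1))) = Add(51, Mul(Add(-5, Pow(-2, 2)), Pow(Add(-2, -1), Rational(1, 2)))) = Add(51, Mul(Add(-5, 4), Pow(-3, Rational(1, 2)))) = Add(51, Mul(-1, Mul(I, Pow(3, Rational(1, 2))))) = Add(51, Mul(-1, I, Pow(3, Rational(1, 2))))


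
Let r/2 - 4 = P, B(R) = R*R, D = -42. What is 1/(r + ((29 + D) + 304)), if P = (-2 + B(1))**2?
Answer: 1/301 ≈ 0.0033223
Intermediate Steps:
B(R) = R**2
P = 1 (P = (-2 + 1**2)**2 = (-2 + 1)**2 = (-1)**2 = 1)
r = 10 (r = 8 + 2*1 = 8 + 2 = 10)
1/(r + ((29 + D) + 304)) = 1/(10 + ((29 - 42) + 304)) = 1/(10 + (-13 + 304)) = 1/(10 + 291) = 1/301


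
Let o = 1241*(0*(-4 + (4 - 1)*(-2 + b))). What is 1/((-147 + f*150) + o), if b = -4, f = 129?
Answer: 1/19203 ≈ 5.2075e-5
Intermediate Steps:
o = 0 (o = 1241*(0*(-4 + (4 - 1)*(-2 - 4))) = 1241*(0*(-4 + 3*(-6))) = 1241*(0*(-4 - 18)) = 1241*(0*(-22)) = 1241*0 = 0)
1/((-147 + f*150) + o) = 1/((-147 + 129*150) + 0) = 1/((-147 + 19350) + 0) = 1/(19203 + 0) = 1/19203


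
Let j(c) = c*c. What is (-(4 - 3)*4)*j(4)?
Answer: -64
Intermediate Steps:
j(c) = c²
(-(4 - 3)*4)*j(4) = (-(4 - 3)*4)*4² = (-1*4)*16 = (-1*1*4)*16 = -1*4*16 = -4*16 = -64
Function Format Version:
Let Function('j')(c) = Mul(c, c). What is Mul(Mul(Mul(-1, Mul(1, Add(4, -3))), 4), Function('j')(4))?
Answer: -64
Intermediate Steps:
Function('j')(c) = Pow(c, 2)
Mul(Mul(Mul(-1, Mul(1, Add(4, -3))), 4), Function('j')(4)) = Mul(Mul(Mul(-1, Mul(1, Add(4, -3))), 4), Pow(4, 2)) = Mul(Mul(Mul(-1, Mul(1, 1)), 4), 16) = Mul(Mul(Mul(-1, 1), 4), 16) = Mul(Mul(-1, 4), 16) = Mul(-4, 16) = -64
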